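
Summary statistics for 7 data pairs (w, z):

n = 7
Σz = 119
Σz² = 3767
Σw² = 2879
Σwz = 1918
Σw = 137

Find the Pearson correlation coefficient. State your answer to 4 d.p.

-0.6999

r = (nΣwz − ΣwΣz) / √[(nΣw² − (Σw)²)(nΣz² − (Σz)²)]
Numerator: 7×1918 − 137×119 = -2877
Denominator: √[(20153 − 18769)(26369 − 14161)] = √[1384 × 12208] = 4110.4589
r = -2877 / 4110.4589 ≈ -0.6999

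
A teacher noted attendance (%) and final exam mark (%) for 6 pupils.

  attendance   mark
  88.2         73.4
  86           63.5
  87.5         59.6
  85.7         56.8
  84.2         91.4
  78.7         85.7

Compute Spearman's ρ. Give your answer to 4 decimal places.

Rank attendance: 6, 4, 5, 3, 2, 1
Rank mark: 4, 3, 2, 1, 6, 5
d = rank(attendance) − rank(mark): 2, 1, 3, 2, -4, -4; Σd² = 50
ρ = 1 − 6Σd² / [n(n²−1)] = 1 − 6×50 / (6×35) = 1 − 300/210 ≈ -0.4286

-0.4286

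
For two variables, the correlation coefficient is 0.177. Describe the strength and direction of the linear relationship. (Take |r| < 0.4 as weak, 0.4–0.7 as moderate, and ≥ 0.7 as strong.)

weak positive

r = 0.177 > 0 so the relationship is positive.
|r| = 0.177, which falls in the weak range.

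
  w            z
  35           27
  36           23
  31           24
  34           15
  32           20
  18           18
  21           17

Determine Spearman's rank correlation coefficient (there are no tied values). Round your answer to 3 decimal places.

Rank w: 6, 7, 3, 5, 4, 1, 2
Rank z: 7, 5, 6, 1, 4, 3, 2
d = rank(w) − rank(z): -1, 2, -3, 4, 0, -2, 0; Σd² = 34
ρ = 1 − 6Σd² / [n(n²−1)] = 1 − 6×34 / (7×48) = 1 − 204/336 ≈ 0.393

0.393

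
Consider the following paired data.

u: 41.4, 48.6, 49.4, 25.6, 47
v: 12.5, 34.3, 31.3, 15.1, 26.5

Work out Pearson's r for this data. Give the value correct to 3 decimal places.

n = 5, Σu = 212, Σv = 119.7, Σu² = 9380.64, Σv² = 3242.69, Σuv = 5362.76
nΣuv − ΣuΣv = 26813.8 − 25376.4 = 1437.4
nΣu² − (Σu)² = 46903.2 − 44944 = 1959.2; nΣv² − (Σv)² = 16213.45 − 14328.09 = 1885.36
r = 1437.4 / √(1959.2 × 1885.36) = 1437.4 / 1921.9254 ≈ 0.748

0.748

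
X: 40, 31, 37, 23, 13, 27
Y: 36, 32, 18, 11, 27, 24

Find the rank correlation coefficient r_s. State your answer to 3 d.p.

0.429

Rank X: 6, 4, 5, 2, 1, 3
Rank Y: 6, 5, 2, 1, 4, 3
d = rank(X) − rank(Y): 0, -1, 3, 1, -3, 0; Σd² = 20
ρ = 1 − 6Σd² / [n(n²−1)] = 1 − 6×20 / (6×35) = 1 − 120/210 ≈ 0.429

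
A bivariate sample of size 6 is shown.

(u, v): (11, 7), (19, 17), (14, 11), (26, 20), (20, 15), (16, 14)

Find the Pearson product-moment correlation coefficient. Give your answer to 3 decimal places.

n = 6, Σu = 106, Σv = 84, Σu² = 2010, Σv² = 1280, Σuv = 1598
nΣuv − ΣuΣv = 9588 − 8904 = 684
nΣu² − (Σu)² = 12060 − 11236 = 824; nΣv² − (Σv)² = 7680 − 7056 = 624
r = 684 / √(824 × 624) = 684 / 717.0607 ≈ 0.954

0.954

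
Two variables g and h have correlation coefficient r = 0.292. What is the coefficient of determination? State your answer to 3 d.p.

0.085

r² = (0.292)² = 0.085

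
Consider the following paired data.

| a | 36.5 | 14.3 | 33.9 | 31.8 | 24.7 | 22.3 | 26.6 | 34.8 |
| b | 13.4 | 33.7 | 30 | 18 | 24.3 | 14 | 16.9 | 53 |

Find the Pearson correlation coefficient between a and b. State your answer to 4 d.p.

0.0726

n = 8, Σa = 224.9, Σb = 203.3, Σa² = 6723.17, Σb² = 6420.35, Σab = 5766.76
nΣab − ΣaΣb = 46134.08 − 45722.17 = 411.91
nΣa² − (Σa)² = 53785.36 − 50580.01 = 3205.35; nΣb² − (Σb)² = 51362.8 − 41330.89 = 10031.91
r = 411.91 / √(3205.35 × 10031.91) = 411.91 / 5670.6069 ≈ 0.0726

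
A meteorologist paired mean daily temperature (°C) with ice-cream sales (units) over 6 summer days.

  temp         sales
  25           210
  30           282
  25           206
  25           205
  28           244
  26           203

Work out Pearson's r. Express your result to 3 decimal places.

n = 6, Σx = 159, Σy = 1350, Σx² = 4235, Σy² = 308830, Σxy = 36095
nΣxy − ΣxΣy = 216570 − 214650 = 1920
nΣx² − (Σx)² = 25410 − 25281 = 129; nΣy² − (Σy)² = 1852980 − 1822500 = 30480
r = 1920 / √(129 × 30480) = 1920 / 1982.9070 ≈ 0.968

0.968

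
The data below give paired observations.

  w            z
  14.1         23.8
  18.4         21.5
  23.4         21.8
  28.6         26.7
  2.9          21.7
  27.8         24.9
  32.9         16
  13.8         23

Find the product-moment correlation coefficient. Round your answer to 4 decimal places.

-0.1228

n = 8, Σw = 161.9, Σz = 179.4, Σw² = 3956.99, Σz² = 4092.72, Σwz = 3603.87
nΣwz − ΣwΣz = 28830.96 − 29044.86 = -213.9
nΣw² − (Σw)² = 31655.92 − 26211.61 = 5444.31; nΣz² − (Σz)² = 32741.76 − 32184.36 = 557.4
r = -213.9 / √(5444.31 × 557.4) = -213.9 / 1742.0271 ≈ -0.1228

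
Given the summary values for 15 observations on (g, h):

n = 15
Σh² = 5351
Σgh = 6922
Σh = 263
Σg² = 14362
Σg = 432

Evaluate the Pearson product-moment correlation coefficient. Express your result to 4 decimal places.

-0.5474

r = (nΣgh − ΣgΣh) / √[(nΣg² − (Σg)²)(nΣh² − (Σh)²)]
Numerator: 15×6922 − 432×263 = -9786
Denominator: √[(215430 − 186624)(80265 − 69169)] = √[28806 × 11096] = 17878.2375
r = -9786 / 17878.2375 ≈ -0.5474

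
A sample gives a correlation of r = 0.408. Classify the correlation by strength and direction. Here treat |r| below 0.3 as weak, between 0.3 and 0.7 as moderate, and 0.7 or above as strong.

moderate positive

r = 0.408 > 0 so the relationship is positive.
|r| = 0.408, which falls in the moderate range.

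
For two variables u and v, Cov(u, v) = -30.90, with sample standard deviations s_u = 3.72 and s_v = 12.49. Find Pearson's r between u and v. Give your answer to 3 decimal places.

r = Cov(u,v) / (s_u · s_v) = -30.90 / (3.72 × 12.49)
  = -30.90 / 46.4628 ≈ -0.665

-0.665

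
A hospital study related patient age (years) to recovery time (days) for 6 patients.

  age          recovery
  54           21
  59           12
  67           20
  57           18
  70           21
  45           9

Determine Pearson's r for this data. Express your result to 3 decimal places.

n = 6, Σx = 352, Σy = 101, Σx² = 21060, Σy² = 1831, Σxy = 6083
nΣxy − ΣxΣy = 36498 − 35552 = 946
nΣx² − (Σx)² = 126360 − 123904 = 2456; nΣy² − (Σy)² = 10986 − 10201 = 785
r = 946 / √(2456 × 785) = 946 / 1388.5100 ≈ 0.681

0.681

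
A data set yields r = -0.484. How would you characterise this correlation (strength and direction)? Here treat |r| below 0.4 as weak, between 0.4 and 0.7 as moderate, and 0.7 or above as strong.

r = -0.484 < 0 so the relationship is negative.
|r| = 0.484, which falls in the moderate range.

moderate negative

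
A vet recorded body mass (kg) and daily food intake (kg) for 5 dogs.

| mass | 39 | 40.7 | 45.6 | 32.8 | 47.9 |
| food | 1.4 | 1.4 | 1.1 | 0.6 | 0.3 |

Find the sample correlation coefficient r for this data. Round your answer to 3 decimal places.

n = 5, Σx = 206, Σy = 4.8, Σx² = 8627.1, Σy² = 5.58, Σxy = 195.79
nΣxy − ΣxΣy = 978.95 − 988.8 = -9.85
nΣx² − (Σx)² = 43135.5 − 42436 = 699.5; nΣy² − (Σy)² = 27.9 − 23.04 = 4.86
r = -9.85 / √(699.5 × 4.86) = -9.85 / 58.3058 ≈ -0.169

-0.169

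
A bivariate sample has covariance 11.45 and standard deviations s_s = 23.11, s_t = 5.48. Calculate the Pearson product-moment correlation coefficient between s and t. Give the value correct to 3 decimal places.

r = Cov(s,t) / (s_s · s_t) = 11.45 / (23.11 × 5.48)
  = 11.45 / 126.6428 ≈ 0.090

0.090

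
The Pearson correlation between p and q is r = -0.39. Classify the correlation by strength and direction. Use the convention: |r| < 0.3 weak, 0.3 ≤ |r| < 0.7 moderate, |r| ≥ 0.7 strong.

moderate negative

r = -0.39 < 0 so the relationship is negative.
|r| = 0.39, which falls in the moderate range.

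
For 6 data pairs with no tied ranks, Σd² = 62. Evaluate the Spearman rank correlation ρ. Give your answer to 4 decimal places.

ρ = 1 − 6Σd² / [n(n²−1)] = 1 − 6×62 / (6×35)
  = 1 − 372/210 = 1 − 1.77143 ≈ -0.7714

-0.7714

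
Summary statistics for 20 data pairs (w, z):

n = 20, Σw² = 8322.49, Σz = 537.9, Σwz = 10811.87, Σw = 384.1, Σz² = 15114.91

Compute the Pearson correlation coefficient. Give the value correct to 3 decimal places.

0.615

r = (nΣwz − ΣwΣz) / √[(nΣw² − (Σw)²)(nΣz² − (Σz)²)]
Numerator: 20×10811.87 − 384.1×537.9 = 9630.01
Denominator: √[(166449.8 − 147532.81)(302298.2 − 289336.41)] = √[18916.99 × 12961.79] = 15658.8011
r = 9630.01 / 15658.8011 ≈ 0.615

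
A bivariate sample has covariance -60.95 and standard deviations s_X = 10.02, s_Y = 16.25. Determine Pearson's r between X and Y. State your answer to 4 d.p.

-0.3743

r = Cov(X,Y) / (s_X · s_Y) = -60.95 / (10.02 × 16.25)
  = -60.95 / 162.8250 ≈ -0.3743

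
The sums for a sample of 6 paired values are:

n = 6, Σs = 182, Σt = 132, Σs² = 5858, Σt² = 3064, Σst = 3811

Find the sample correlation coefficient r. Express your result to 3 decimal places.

-0.831

r = (nΣst − ΣsΣt) / √[(nΣs² − (Σs)²)(nΣt² − (Σt)²)]
Numerator: 6×3811 − 182×132 = -1158
Denominator: √[(35148 − 33124)(18384 − 17424)] = √[2024 × 960] = 1393.9297
r = -1158 / 1393.9297 ≈ -0.831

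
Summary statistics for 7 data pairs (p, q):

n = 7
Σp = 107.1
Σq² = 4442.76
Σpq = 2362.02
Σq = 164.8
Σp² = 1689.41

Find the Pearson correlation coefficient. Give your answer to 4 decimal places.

r = (nΣpq − ΣpΣq) / √[(nΣp² − (Σp)²)(nΣq² − (Σq)²)]
Numerator: 7×2362.02 − 107.1×164.8 = -1115.94
Denominator: √[(11825.87 − 11470.41)(31099.32 − 27159.04)] = √[355.46 × 3940.28] = 1183.4745
r = -1115.94 / 1183.4745 ≈ -0.9429

-0.9429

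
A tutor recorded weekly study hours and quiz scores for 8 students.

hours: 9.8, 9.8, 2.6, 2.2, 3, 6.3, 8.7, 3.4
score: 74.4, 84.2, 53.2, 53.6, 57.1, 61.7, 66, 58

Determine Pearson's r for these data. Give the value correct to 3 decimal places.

0.916

n = 8, Σx = 45.8, Σy = 508.2, Σx² = 339.62, Σy² = 33115.5, Σxy = 3141.93
nΣxy − ΣxΣy = 25135.44 − 23275.56 = 1859.88
nΣx² − (Σx)² = 2716.96 − 2097.64 = 619.32; nΣy² − (Σy)² = 264924 − 258267.24 = 6656.76
r = 1859.88 / √(619.32 × 6656.76) = 1859.88 / 2030.4346 ≈ 0.916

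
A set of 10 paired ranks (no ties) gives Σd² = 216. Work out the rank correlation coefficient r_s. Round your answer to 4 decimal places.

-0.3091

ρ = 1 − 6Σd² / [n(n²−1)] = 1 − 6×216 / (10×99)
  = 1 − 1296/990 = 1 − 1.30909 ≈ -0.3091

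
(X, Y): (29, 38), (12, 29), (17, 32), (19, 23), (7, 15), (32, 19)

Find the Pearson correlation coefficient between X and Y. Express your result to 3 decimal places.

0.309

n = 6, ΣX = 116, ΣY = 156, ΣX² = 2708, ΣY² = 4424, ΣXY = 3144
nΣXY − ΣXΣY = 18864 − 18096 = 768
nΣX² − (ΣX)² = 16248 − 13456 = 2792; nΣY² − (ΣY)² = 26544 − 24336 = 2208
r = 768 / √(2792 × 2208) = 768 / 2482.8886 ≈ 0.309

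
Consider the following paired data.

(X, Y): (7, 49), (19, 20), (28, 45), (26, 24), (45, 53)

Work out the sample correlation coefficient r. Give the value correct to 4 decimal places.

0.2586

n = 5, ΣX = 125, ΣY = 191, ΣX² = 3895, ΣY² = 8211, ΣXY = 4992
nΣXY − ΣXΣY = 24960 − 23875 = 1085
nΣX² − (ΣX)² = 19475 − 15625 = 3850; nΣY² − (ΣY)² = 41055 − 36481 = 4574
r = 1085 / √(3850 × 4574) = 1085 / 4196.4151 ≈ 0.2586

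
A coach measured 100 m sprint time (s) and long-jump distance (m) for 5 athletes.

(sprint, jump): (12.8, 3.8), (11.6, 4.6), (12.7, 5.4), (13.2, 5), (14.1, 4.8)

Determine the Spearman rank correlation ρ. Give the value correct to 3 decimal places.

Rank sprint: 3, 1, 2, 4, 5
Rank jump: 1, 2, 5, 4, 3
d = rank(sprint) − rank(jump): 2, -1, -3, 0, 2; Σd² = 18
ρ = 1 − 6Σd² / [n(n²−1)] = 1 − 6×18 / (5×24) = 1 − 108/120 ≈ 0.100

0.100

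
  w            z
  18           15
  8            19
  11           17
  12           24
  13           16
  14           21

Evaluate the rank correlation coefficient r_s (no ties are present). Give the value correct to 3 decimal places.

-0.371

Rank w: 6, 1, 2, 3, 4, 5
Rank z: 1, 4, 3, 6, 2, 5
d = rank(w) − rank(z): 5, -3, -1, -3, 2, 0; Σd² = 48
ρ = 1 − 6Σd² / [n(n²−1)] = 1 − 6×48 / (6×35) = 1 − 288/210 ≈ -0.371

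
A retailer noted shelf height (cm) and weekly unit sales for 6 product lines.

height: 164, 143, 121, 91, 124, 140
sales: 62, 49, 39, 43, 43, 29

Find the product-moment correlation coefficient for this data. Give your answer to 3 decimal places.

n = 6, Σx = 783, Σy = 265, Σx² = 105243, Σy² = 12305, Σxy = 35199
nΣxy − ΣxΣy = 211194 − 207495 = 3699
nΣx² − (Σx)² = 631458 − 613089 = 18369; nΣy² − (Σy)² = 73830 − 70225 = 3605
r = 3699 / √(18369 × 3605) = 3699 / 8137.5823 ≈ 0.455

0.455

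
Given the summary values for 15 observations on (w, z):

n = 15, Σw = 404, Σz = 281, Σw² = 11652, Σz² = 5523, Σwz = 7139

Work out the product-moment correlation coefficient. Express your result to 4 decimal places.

r = (nΣwz − ΣwΣz) / √[(nΣw² − (Σw)²)(nΣz² − (Σz)²)]
Numerator: 15×7139 − 404×281 = -6439
Denominator: √[(174780 − 163216)(82845 − 78961)] = √[11564 × 3884] = 6701.8338
r = -6439 / 6701.8338 ≈ -0.9608

-0.9608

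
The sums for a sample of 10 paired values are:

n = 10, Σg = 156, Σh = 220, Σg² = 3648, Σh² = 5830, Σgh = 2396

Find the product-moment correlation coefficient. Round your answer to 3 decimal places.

r = (nΣgh − ΣgΣh) / √[(nΣg² − (Σg)²)(nΣh² − (Σh)²)]
Numerator: 10×2396 − 156×220 = -10360
Denominator: √[(36480 − 24336)(58300 − 48400)] = √[12144 × 9900] = 10964.7435
r = -10360 / 10964.7435 ≈ -0.945

-0.945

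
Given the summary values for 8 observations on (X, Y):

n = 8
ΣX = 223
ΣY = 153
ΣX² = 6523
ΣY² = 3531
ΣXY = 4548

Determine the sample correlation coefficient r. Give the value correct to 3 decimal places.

r = (nΣXY − ΣXΣY) / √[(nΣX² − (ΣX)²)(nΣY² − (ΣY)²)]
Numerator: 8×4548 − 223×153 = 2265
Denominator: √[(52184 − 49729)(28248 − 23409)] = √[2455 × 4839] = 3446.7006
r = 2265 / 3446.7006 ≈ 0.657

0.657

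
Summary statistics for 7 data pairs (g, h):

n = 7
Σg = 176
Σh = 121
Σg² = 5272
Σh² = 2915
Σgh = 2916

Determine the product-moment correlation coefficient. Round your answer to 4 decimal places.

r = (nΣgh − ΣgΣh) / √[(nΣg² − (Σg)²)(nΣh² − (Σh)²)]
Numerator: 7×2916 − 176×121 = -884
Denominator: √[(36904 − 30976)(20405 − 14641)] = √[5928 × 5764] = 5845.4249
r = -884 / 5845.4249 ≈ -0.1512

-0.1512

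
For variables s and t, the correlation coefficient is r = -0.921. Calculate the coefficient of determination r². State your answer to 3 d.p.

r² = (-0.921)² = 0.848

0.848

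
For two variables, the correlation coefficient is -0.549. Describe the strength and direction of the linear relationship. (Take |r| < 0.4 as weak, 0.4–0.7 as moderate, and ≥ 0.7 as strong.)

r = -0.549 < 0 so the relationship is negative.
|r| = 0.549, which falls in the moderate range.

moderate negative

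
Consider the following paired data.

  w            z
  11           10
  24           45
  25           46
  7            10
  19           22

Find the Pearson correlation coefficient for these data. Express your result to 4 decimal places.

0.9473

n = 5, Σw = 86, Σz = 133, Σw² = 1732, Σz² = 4825, Σwz = 2828
nΣwz − ΣwΣz = 14140 − 11438 = 2702
nΣw² − (Σw)² = 8660 − 7396 = 1264; nΣz² − (Σz)² = 24125 − 17689 = 6436
r = 2702 / √(1264 × 6436) = 2702 / 2852.2104 ≈ 0.9473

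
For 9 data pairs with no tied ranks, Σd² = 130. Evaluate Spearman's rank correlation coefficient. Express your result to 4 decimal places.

-0.0833

ρ = 1 − 6Σd² / [n(n²−1)] = 1 − 6×130 / (9×80)
  = 1 − 780/720 = 1 − 1.08333 ≈ -0.0833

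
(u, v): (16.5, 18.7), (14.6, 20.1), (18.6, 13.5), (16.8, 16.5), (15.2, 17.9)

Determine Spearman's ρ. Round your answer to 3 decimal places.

-0.900

Rank u: 3, 1, 5, 4, 2
Rank v: 4, 5, 1, 2, 3
d = rank(u) − rank(v): -1, -4, 4, 2, -1; Σd² = 38
ρ = 1 − 6Σd² / [n(n²−1)] = 1 − 6×38 / (5×24) = 1 − 228/120 ≈ -0.900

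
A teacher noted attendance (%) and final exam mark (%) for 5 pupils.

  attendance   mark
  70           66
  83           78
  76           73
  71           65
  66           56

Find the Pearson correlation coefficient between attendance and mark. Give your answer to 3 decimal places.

0.965

n = 5, Σx = 366, Σy = 338, Σx² = 26962, Σy² = 23130, Σxy = 24953
nΣxy − ΣxΣy = 124765 − 123708 = 1057
nΣx² − (Σx)² = 134810 − 133956 = 854; nΣy² − (Σy)² = 115650 − 114244 = 1406
r = 1057 / √(854 × 1406) = 1057 / 1095.7755 ≈ 0.965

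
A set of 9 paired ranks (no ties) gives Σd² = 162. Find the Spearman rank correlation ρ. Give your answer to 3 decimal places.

ρ = 1 − 6Σd² / [n(n²−1)] = 1 − 6×162 / (9×80)
  = 1 − 972/720 = 1 − 1.3500 ≈ -0.350

-0.350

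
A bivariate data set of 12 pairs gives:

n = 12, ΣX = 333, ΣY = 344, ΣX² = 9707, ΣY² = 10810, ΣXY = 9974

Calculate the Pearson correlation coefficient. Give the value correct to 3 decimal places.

r = (nΣXY − ΣXΣY) / √[(nΣX² − (ΣX)²)(nΣY² − (ΣY)²)]
Numerator: 12×9974 − 333×344 = 5136
Denominator: √[(116484 − 110889)(129720 − 118336)] = √[5595 × 11384] = 7980.8195
r = 5136 / 7980.8195 ≈ 0.644

0.644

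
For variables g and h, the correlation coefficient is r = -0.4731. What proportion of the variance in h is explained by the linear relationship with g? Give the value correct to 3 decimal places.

r² = (-0.4731)² = 0.224

0.224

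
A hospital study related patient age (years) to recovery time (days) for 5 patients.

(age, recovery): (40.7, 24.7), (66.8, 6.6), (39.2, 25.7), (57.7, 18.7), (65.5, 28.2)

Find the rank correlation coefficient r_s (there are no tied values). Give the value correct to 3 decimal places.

Rank age: 2, 5, 1, 3, 4
Rank recovery: 3, 1, 4, 2, 5
d = rank(age) − rank(recovery): -1, 4, -3, 1, -1; Σd² = 28
ρ = 1 − 6Σd² / [n(n²−1)] = 1 − 6×28 / (5×24) = 1 − 168/120 ≈ -0.400

-0.400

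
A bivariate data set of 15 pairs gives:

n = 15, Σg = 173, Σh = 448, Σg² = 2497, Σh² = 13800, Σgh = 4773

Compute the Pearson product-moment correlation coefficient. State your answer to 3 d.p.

r = (nΣgh − ΣgΣh) / √[(nΣg² − (Σg)²)(nΣh² − (Σh)²)]
Numerator: 15×4773 − 173×448 = -5909
Denominator: √[(37455 − 29929)(207000 − 200704)] = √[7526 × 6296] = 6883.5816
r = -5909 / 6883.5816 ≈ -0.858

-0.858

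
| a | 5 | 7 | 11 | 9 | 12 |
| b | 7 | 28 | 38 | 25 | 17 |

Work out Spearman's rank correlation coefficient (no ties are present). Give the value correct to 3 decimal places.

0.300

Rank a: 1, 2, 4, 3, 5
Rank b: 1, 4, 5, 3, 2
d = rank(a) − rank(b): 0, -2, -1, 0, 3; Σd² = 14
ρ = 1 − 6Σd² / [n(n²−1)] = 1 − 6×14 / (5×24) = 1 − 84/120 ≈ 0.300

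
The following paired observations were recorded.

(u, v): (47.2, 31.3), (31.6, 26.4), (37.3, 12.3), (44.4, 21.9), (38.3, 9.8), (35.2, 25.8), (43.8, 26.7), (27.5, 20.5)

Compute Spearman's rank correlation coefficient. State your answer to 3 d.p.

0.357

Rank u: 8, 2, 4, 7, 5, 3, 6, 1
Rank v: 8, 6, 2, 4, 1, 5, 7, 3
d = rank(u) − rank(v): 0, -4, 2, 3, 4, -2, -1, -2; Σd² = 54
ρ = 1 − 6Σd² / [n(n²−1)] = 1 − 6×54 / (8×63) = 1 − 324/504 ≈ 0.357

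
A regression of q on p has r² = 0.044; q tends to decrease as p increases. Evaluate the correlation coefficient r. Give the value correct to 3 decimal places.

|r| = √0.044 = 0.210
The association is negative, so r = −0.210.

-0.210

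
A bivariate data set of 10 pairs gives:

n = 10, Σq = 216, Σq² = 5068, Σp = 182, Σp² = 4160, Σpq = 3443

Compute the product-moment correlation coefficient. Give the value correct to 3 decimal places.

r = (nΣpq − ΣpΣq) / √[(nΣp² − (Σp)²)(nΣq² − (Σq)²)]
Numerator: 10×3443 − 182×216 = -4882
Denominator: √[(41600 − 33124)(50680 − 46656)] = √[8476 × 4024] = 5840.1562
r = -4882 / 5840.1562 ≈ -0.836

-0.836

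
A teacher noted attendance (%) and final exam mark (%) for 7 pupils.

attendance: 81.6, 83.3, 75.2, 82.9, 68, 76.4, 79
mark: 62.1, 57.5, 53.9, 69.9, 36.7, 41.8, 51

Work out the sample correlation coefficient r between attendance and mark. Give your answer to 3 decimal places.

n = 7, Σx = 546.4, Σy = 372.9, Σx² = 42826.86, Σy² = 20649.01, Σxy = 29423.22
nΣxy − ΣxΣy = 205962.54 − 203752.56 = 2209.98
nΣx² − (Σx)² = 299788.02 − 298552.96 = 1235.06; nΣy² − (Σy)² = 144543.07 − 139054.41 = 5488.66
r = 2209.98 / √(1235.06 × 5488.66) = 2209.98 / 2603.6176 ≈ 0.849

0.849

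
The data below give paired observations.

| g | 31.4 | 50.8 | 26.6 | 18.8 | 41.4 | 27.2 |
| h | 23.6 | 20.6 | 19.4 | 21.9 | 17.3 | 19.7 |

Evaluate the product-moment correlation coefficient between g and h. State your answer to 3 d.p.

n = 6, Σg = 196.2, Σh = 122.5, Σg² = 7081.4, Σh² = 2524.67, Σgh = 3967.34
nΣgh − ΣgΣh = 23804.04 − 24034.5 = -230.46
nΣg² − (Σg)² = 42488.4 − 38494.44 = 3993.96; nΣh² − (Σh)² = 15148.02 − 15006.25 = 141.77
r = -230.46 / √(3993.96 × 141.77) = -230.46 / 752.4784 ≈ -0.306

-0.306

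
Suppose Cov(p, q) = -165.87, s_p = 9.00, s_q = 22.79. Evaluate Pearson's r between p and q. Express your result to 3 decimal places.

-0.809

r = Cov(p,q) / (s_p · s_q) = -165.87 / (9.00 × 22.79)
  = -165.87 / 205.1100 ≈ -0.809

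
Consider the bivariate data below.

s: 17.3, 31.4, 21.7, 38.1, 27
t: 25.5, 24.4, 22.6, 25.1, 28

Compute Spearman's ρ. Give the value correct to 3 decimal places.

-0.100

Rank s: 1, 4, 2, 5, 3
Rank t: 4, 2, 1, 3, 5
d = rank(s) − rank(t): -3, 2, 1, 2, -2; Σd² = 22
ρ = 1 − 6Σd² / [n(n²−1)] = 1 − 6×22 / (5×24) = 1 − 132/120 ≈ -0.100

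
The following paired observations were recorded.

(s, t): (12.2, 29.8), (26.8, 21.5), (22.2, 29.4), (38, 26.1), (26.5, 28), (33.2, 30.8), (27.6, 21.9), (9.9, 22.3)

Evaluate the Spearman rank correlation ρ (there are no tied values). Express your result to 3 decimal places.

-0.048

Rank s: 2, 5, 3, 8, 4, 7, 6, 1
Rank t: 7, 1, 6, 4, 5, 8, 2, 3
d = rank(s) − rank(t): -5, 4, -3, 4, -1, -1, 4, -2; Σd² = 88
ρ = 1 − 6Σd² / [n(n²−1)] = 1 − 6×88 / (8×63) = 1 − 528/504 ≈ -0.048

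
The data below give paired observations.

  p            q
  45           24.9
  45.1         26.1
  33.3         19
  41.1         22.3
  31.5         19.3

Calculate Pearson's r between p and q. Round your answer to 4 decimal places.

n = 5, Σp = 196, Σq = 111.6, Σp² = 7849.36, Σq² = 2532, Σpq = 4454.79
nΣpq − ΣpΣq = 22273.95 − 21873.6 = 400.35
nΣp² − (Σp)² = 39246.8 − 38416 = 830.8; nΣq² − (Σq)² = 12660 − 12454.56 = 205.44
r = 400.35 / √(830.8 × 205.44) = 400.35 / 413.1338 ≈ 0.9691

0.9691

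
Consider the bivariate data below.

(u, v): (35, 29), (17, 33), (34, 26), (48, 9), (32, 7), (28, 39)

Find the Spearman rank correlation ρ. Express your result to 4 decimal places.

-0.5429

Rank u: 5, 1, 4, 6, 3, 2
Rank v: 4, 5, 3, 2, 1, 6
d = rank(u) − rank(v): 1, -4, 1, 4, 2, -4; Σd² = 54
ρ = 1 − 6Σd² / [n(n²−1)] = 1 − 6×54 / (6×35) = 1 − 324/210 ≈ -0.5429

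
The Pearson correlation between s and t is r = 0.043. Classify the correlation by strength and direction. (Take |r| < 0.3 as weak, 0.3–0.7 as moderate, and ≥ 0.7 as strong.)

weak positive

r = 0.043 > 0 so the relationship is positive.
|r| = 0.043, which falls in the weak range.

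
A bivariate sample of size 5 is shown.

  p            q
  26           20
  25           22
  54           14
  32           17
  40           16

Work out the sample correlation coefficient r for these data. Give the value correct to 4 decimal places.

-0.9178

n = 5, Σp = 177, Σq = 89, Σp² = 6841, Σq² = 1625, Σpq = 3010
nΣpq − ΣpΣq = 15050 − 15753 = -703
nΣp² − (Σp)² = 34205 − 31329 = 2876; nΣq² − (Σq)² = 8125 − 7921 = 204
r = -703 / √(2876 × 204) = -703 / 765.9661 ≈ -0.9178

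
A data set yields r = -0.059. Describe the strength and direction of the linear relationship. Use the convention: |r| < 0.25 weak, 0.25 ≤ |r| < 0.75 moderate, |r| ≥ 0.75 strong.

weak negative

r = -0.059 < 0 so the relationship is negative.
|r| = 0.059, which falls in the weak range.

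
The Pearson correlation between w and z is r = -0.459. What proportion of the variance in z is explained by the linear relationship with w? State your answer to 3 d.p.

0.211

r² = (-0.459)² = 0.211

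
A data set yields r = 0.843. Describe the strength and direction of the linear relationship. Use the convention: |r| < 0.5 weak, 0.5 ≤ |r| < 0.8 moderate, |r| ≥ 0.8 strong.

r = 0.843 > 0 so the relationship is positive.
|r| = 0.843, which falls in the strong range.

strong positive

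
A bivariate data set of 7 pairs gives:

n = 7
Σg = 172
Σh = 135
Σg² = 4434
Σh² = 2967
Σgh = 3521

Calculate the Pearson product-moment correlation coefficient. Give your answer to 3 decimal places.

0.742

r = (nΣgh − ΣgΣh) / √[(nΣg² − (Σg)²)(nΣh² − (Σh)²)]
Numerator: 7×3521 − 172×135 = 1427
Denominator: √[(31038 − 29584)(20769 − 18225)] = √[1454 × 2544] = 1923.2722
r = 1427 / 1923.2722 ≈ 0.742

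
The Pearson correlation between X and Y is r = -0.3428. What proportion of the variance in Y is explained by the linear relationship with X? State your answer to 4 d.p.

0.1175

r² = (-0.3428)² = 0.1175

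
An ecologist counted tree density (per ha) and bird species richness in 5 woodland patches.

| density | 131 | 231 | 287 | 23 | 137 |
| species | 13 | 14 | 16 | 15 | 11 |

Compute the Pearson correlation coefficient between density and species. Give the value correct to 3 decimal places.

0.277

n = 5, Σx = 809, Σy = 69, Σx² = 172189, Σy² = 967, Σxy = 11381
nΣxy − ΣxΣy = 56905 − 55821 = 1084
nΣx² − (Σx)² = 860945 − 654481 = 206464; nΣy² − (Σy)² = 4835 − 4761 = 74
r = 1084 / √(206464 × 74) = 1084 / 3908.7512 ≈ 0.277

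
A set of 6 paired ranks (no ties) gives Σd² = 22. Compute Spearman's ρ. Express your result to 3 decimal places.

ρ = 1 − 6Σd² / [n(n²−1)] = 1 − 6×22 / (6×35)
  = 1 − 132/210 = 1 − 0.6286 ≈ 0.371

0.371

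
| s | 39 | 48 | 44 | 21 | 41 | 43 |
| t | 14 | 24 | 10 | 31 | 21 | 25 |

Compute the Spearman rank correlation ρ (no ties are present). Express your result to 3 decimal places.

-0.314

Rank s: 2, 6, 5, 1, 3, 4
Rank t: 2, 4, 1, 6, 3, 5
d = rank(s) − rank(t): 0, 2, 4, -5, 0, -1; Σd² = 46
ρ = 1 − 6Σd² / [n(n²−1)] = 1 − 6×46 / (6×35) = 1 − 276/210 ≈ -0.314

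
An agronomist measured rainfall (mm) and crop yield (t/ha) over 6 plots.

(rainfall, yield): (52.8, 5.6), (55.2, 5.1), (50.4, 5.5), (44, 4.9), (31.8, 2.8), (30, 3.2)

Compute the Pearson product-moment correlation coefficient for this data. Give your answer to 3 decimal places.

0.941

n = 6, Σx = 264.2, Σy = 27.1, Σx² = 12222.28, Σy² = 129.71, Σxy = 1255.04
nΣxy − ΣxΣy = 7530.24 − 7159.82 = 370.42
nΣx² − (Σx)² = 73333.68 − 69801.64 = 3532.04; nΣy² − (Σy)² = 778.26 − 734.41 = 43.85
r = 370.42 / √(3532.04 × 43.85) = 370.42 / 393.5479 ≈ 0.941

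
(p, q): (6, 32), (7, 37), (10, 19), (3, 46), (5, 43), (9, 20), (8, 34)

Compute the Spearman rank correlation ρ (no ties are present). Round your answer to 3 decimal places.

Rank p: 3, 4, 7, 1, 2, 6, 5
Rank q: 3, 5, 1, 7, 6, 2, 4
d = rank(p) − rank(q): 0, -1, 6, -6, -4, 4, 1; Σd² = 106
ρ = 1 − 6Σd² / [n(n²−1)] = 1 − 6×106 / (7×48) = 1 − 636/336 ≈ -0.893

-0.893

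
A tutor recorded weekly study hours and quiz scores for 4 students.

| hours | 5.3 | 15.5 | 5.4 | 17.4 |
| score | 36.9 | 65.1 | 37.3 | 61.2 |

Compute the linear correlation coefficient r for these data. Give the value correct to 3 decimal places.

0.975

n = 4, Σx = 43.6, Σy = 200.5, Σx² = 600.26, Σy² = 10736.35, Σxy = 2470.92
nΣxy − ΣxΣy = 9883.68 − 8741.8 = 1141.88
nΣx² − (Σx)² = 2401.04 − 1900.96 = 500.08; nΣy² − (Σy)² = 42945.4 − 40200.25 = 2745.15
r = 1141.88 / √(500.08 × 2745.15) = 1141.88 / 1171.6632 ≈ 0.975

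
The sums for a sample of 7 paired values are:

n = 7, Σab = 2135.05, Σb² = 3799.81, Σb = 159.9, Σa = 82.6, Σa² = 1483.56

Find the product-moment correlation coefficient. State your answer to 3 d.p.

0.907

r = (nΣab − ΣaΣb) / √[(nΣa² − (Σa)²)(nΣb² − (Σb)²)]
Numerator: 7×2135.05 − 82.6×159.9 = 1737.61
Denominator: √[(10384.92 − 6822.76)(26598.67 − 25568.01)] = √[3562.16 × 1030.66] = 1916.0835
r = 1737.61 / 1916.0835 ≈ 0.907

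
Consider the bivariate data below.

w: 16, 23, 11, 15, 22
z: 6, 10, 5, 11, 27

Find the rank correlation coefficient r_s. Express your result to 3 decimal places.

Rank w: 3, 5, 1, 2, 4
Rank z: 2, 3, 1, 4, 5
d = rank(w) − rank(z): 1, 2, 0, -2, -1; Σd² = 10
ρ = 1 − 6Σd² / [n(n²−1)] = 1 − 6×10 / (5×24) = 1 − 60/120 ≈ 0.500

0.500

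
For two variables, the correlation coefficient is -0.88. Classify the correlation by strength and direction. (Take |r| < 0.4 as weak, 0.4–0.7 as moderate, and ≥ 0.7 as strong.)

r = -0.88 < 0 so the relationship is negative.
|r| = 0.88, which falls in the strong range.

strong negative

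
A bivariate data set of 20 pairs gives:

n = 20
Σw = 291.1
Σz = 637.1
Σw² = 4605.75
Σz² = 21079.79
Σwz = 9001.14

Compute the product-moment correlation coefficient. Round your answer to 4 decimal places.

r = (nΣwz − ΣwΣz) / √[(nΣw² − (Σw)²)(nΣz² − (Σz)²)]
Numerator: 20×9001.14 − 291.1×637.1 = -5437.01
Denominator: √[(92115 − 84739.21)(421595.8 − 405896.41)] = √[7375.79 × 15699.39] = 10760.8273
r = -5437.01 / 10760.8273 ≈ -0.5053

-0.5053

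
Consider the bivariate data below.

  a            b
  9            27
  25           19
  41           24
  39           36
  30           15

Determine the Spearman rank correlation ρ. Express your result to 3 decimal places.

0.100

Rank a: 1, 2, 5, 4, 3
Rank b: 4, 2, 3, 5, 1
d = rank(a) − rank(b): -3, 0, 2, -1, 2; Σd² = 18
ρ = 1 − 6Σd² / [n(n²−1)] = 1 − 6×18 / (5×24) = 1 − 108/120 ≈ 0.100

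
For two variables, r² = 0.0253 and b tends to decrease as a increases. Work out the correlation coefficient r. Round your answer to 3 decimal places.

|r| = √0.0253 = 0.159
The association is negative, so r = −0.159.

-0.159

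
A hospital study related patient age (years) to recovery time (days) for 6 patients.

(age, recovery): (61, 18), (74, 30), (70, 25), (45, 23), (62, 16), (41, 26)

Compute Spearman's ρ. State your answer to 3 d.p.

0.200

Rank age: 3, 6, 5, 2, 4, 1
Rank recovery: 2, 6, 4, 3, 1, 5
d = rank(age) − rank(recovery): 1, 0, 1, -1, 3, -4; Σd² = 28
ρ = 1 − 6Σd² / [n(n²−1)] = 1 − 6×28 / (6×35) = 1 − 168/210 ≈ 0.200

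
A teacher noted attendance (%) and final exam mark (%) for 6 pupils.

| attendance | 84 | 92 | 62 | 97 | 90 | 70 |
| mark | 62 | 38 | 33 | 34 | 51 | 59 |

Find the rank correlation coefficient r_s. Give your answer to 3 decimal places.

Rank attendance: 3, 5, 1, 6, 4, 2
Rank mark: 6, 3, 1, 2, 4, 5
d = rank(attendance) − rank(mark): -3, 2, 0, 4, 0, -3; Σd² = 38
ρ = 1 − 6Σd² / [n(n²−1)] = 1 − 6×38 / (6×35) = 1 − 228/210 ≈ -0.086

-0.086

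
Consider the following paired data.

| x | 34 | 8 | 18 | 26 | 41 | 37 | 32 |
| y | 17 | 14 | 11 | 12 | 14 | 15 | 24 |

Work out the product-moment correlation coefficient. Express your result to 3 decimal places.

0.337

n = 7, Σx = 196, Σy = 107, Σx² = 6294, Σy² = 1747, Σxy = 3097
nΣxy − ΣxΣy = 21679 − 20972 = 707
nΣx² − (Σx)² = 44058 − 38416 = 5642; nΣy² − (Σy)² = 12229 − 11449 = 780
r = 707 / √(5642 × 780) = 707 / 2097.7988 ≈ 0.337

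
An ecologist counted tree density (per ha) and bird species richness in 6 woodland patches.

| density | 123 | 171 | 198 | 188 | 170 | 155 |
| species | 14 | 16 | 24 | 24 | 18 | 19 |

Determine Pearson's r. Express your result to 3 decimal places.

0.852

n = 6, Σx = 1005, Σy = 115, Σx² = 171843, Σy² = 2289, Σxy = 19727
nΣxy − ΣxΣy = 118362 − 115575 = 2787
nΣx² − (Σx)² = 1031058 − 1010025 = 21033; nΣy² − (Σy)² = 13734 − 13225 = 509
r = 2787 / √(21033 × 509) = 2787 / 3271.9714 ≈ 0.852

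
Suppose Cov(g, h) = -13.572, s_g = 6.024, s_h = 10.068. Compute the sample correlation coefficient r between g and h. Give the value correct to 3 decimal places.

-0.224

r = Cov(g,h) / (s_g · s_h) = -13.572 / (6.024 × 10.068)
  = -13.572 / 60.6496 ≈ -0.224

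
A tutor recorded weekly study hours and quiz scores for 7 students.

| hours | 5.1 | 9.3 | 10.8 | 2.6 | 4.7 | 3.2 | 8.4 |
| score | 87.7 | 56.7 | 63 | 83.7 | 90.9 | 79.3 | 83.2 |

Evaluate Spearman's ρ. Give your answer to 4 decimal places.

Rank hours: 4, 6, 7, 1, 3, 2, 5
Rank score: 6, 1, 2, 5, 7, 3, 4
d = rank(hours) − rank(score): -2, 5, 5, -4, -4, -1, 1; Σd² = 88
ρ = 1 − 6Σd² / [n(n²−1)] = 1 − 6×88 / (7×48) = 1 − 528/336 ≈ -0.5714

-0.5714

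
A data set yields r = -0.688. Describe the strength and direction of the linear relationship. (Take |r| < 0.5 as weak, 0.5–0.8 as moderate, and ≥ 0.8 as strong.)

moderate negative

r = -0.688 < 0 so the relationship is negative.
|r| = 0.688, which falls in the moderate range.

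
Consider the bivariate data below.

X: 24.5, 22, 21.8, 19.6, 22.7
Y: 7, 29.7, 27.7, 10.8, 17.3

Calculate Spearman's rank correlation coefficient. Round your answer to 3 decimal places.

Rank X: 5, 3, 2, 1, 4
Rank Y: 1, 5, 4, 2, 3
d = rank(X) − rank(Y): 4, -2, -2, -1, 1; Σd² = 26
ρ = 1 − 6Σd² / [n(n²−1)] = 1 − 6×26 / (5×24) = 1 − 156/120 ≈ -0.300

-0.300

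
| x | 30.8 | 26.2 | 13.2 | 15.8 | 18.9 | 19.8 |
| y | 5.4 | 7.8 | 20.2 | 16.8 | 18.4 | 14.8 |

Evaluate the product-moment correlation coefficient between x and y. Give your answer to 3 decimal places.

-0.965

n = 6, Σx = 124.7, Σy = 83.4, Σx² = 2808.21, Σy² = 1337.88, Σxy = 1543.56
nΣxy − ΣxΣy = 9261.36 − 10399.98 = -1138.62
nΣx² − (Σx)² = 16849.26 − 15550.09 = 1299.17; nΣy² − (Σy)² = 8027.28 − 6955.56 = 1071.72
r = -1138.62 / √(1299.17 × 1071.72) = -1138.62 / 1179.9773 ≈ -0.965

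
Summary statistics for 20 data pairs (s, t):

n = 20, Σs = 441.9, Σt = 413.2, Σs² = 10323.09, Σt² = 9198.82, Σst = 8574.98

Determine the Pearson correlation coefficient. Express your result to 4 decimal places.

-0.9115

r = (nΣst − ΣsΣt) / √[(nΣs² − (Σs)²)(nΣt² − (Σt)²)]
Numerator: 20×8574.98 − 441.9×413.2 = -11093.48
Denominator: √[(206461.8 − 195275.61)(183976.4 − 170734.24)] = √[11186.19 × 13242.16] = 12170.8388
r = -11093.48 / 12170.8388 ≈ -0.9115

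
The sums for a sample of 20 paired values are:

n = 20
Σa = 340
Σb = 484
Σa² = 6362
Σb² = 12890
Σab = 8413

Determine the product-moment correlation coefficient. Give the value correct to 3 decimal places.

r = (nΣab − ΣaΣb) / √[(nΣa² − (Σa)²)(nΣb² − (Σb)²)]
Numerator: 20×8413 − 340×484 = 3700
Denominator: √[(127240 − 115600)(257800 − 234256)] = √[11640 × 23544] = 16554.5208
r = 3700 / 16554.5208 ≈ 0.224

0.224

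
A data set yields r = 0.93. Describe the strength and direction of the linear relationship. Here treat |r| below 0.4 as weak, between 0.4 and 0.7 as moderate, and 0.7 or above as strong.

r = 0.93 > 0 so the relationship is positive.
|r| = 0.93, which falls in the strong range.

strong positive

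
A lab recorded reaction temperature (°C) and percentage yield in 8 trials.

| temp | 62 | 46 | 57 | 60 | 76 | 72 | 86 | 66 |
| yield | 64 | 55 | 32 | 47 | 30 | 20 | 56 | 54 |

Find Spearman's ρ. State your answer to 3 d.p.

-0.119

Rank temp: 4, 1, 2, 3, 7, 6, 8, 5
Rank yield: 8, 6, 3, 4, 2, 1, 7, 5
d = rank(temp) − rank(yield): -4, -5, -1, -1, 5, 5, 1, 0; Σd² = 94
ρ = 1 − 6Σd² / [n(n²−1)] = 1 − 6×94 / (8×63) = 1 − 564/504 ≈ -0.119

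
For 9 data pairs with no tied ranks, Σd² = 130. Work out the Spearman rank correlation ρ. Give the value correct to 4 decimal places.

-0.0833

ρ = 1 − 6Σd² / [n(n²−1)] = 1 − 6×130 / (9×80)
  = 1 − 780/720 = 1 − 1.08333 ≈ -0.0833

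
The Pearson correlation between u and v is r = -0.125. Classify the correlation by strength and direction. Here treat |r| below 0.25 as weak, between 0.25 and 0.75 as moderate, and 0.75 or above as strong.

weak negative

r = -0.125 < 0 so the relationship is negative.
|r| = 0.125, which falls in the weak range.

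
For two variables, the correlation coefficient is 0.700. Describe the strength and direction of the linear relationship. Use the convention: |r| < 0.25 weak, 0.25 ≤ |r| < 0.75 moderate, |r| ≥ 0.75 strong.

moderate positive

r = 0.700 > 0 so the relationship is positive.
|r| = 0.700, which falls in the moderate range.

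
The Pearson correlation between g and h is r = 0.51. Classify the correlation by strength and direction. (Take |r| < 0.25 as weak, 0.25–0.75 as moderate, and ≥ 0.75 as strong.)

r = 0.51 > 0 so the relationship is positive.
|r| = 0.51, which falls in the moderate range.

moderate positive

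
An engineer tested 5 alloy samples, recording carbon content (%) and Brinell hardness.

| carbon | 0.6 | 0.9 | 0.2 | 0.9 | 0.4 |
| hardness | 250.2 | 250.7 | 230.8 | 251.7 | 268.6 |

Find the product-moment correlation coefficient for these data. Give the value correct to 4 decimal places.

0.2835

n = 5, Σx = 3, Σy = 1252, Σx² = 2.18, Σy² = 314218.02, Σxy = 755.88
nΣxy − ΣxΣy = 3779.4 − 3756 = 23.4
nΣx² − (Σx)² = 10.9 − 9 = 1.9; nΣy² − (Σy)² = 1571090.1 − 1567504 = 3586.1
r = 23.4 / √(1.9 × 3586.1) = 23.4 / 82.5445 ≈ 0.2835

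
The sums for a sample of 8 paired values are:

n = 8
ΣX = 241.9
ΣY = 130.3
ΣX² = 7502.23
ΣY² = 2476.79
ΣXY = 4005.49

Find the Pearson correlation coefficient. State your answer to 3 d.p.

0.254

r = (nΣXY − ΣXΣY) / √[(nΣX² − (ΣX)²)(nΣY² − (ΣY)²)]
Numerator: 8×4005.49 − 241.9×130.3 = 524.35
Denominator: √[(60017.84 − 58515.61)(19814.32 − 16978.09)] = √[1502.23 × 2836.23] = 2064.1390
r = 524.35 / 2064.1390 ≈ 0.254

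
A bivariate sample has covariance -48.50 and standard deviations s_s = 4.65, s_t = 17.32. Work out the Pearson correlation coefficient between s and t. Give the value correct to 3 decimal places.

-0.602

r = Cov(s,t) / (s_s · s_t) = -48.50 / (4.65 × 17.32)
  = -48.50 / 80.5380 ≈ -0.602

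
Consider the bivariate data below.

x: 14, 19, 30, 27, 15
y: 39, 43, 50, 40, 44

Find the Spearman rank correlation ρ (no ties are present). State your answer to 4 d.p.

Rank x: 1, 3, 5, 4, 2
Rank y: 1, 3, 5, 2, 4
d = rank(x) − rank(y): 0, 0, 0, 2, -2; Σd² = 8
ρ = 1 − 6Σd² / [n(n²−1)] = 1 − 6×8 / (5×24) = 1 − 48/120 ≈ 0.6000

0.6000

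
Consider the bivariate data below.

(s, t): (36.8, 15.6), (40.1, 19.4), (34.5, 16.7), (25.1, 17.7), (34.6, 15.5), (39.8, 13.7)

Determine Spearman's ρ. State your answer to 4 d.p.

Rank s: 4, 6, 2, 1, 3, 5
Rank t: 3, 6, 4, 5, 2, 1
d = rank(s) − rank(t): 1, 0, -2, -4, 1, 4; Σd² = 38
ρ = 1 − 6Σd² / [n(n²−1)] = 1 − 6×38 / (6×35) = 1 − 228/210 ≈ -0.0857

-0.0857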